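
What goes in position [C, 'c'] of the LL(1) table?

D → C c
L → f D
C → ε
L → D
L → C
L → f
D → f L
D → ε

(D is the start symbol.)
To find M[C, 'c'], we find productions for C where 'c' is in the predict set (PREDICT(N → α) = (FIRST(α) \ {ε}) ∪ (FOLLOW(N) if α ⇒* ε)).

Relevant sets:
  FOLLOW(C) = { $, 'c' }

C → ε: PREDICT = { $, 'c' }
  'c' is in predict set, so this production goes in M[C, 'c']

M[C, 'c'] = C → ε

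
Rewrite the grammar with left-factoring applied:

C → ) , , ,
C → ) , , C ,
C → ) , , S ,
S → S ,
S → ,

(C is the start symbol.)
Left-factoring transforms A → αβ₁ | αβ₂ into A → αA' and A' → β₁ | β₂
(α is the longest common prefix among the alternatives). Repeat until
no nonterminal has two alternatives with a common prefix.

Round 1: C has alternatives sharing prefix ') , ,'. Introduce C': C → ) , , C'
  Add: C' → ,
  Add: C' → C ,
  Add: C' → S ,

No remaining common prefixes — done.

Resulting grammar:
C → ) , , C'
C' → ,
C' → C ,
C' → S ,
S → S ,
S → ,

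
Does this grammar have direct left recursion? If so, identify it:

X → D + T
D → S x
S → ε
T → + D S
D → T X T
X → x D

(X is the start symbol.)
Direct left recursion occurs when N → N α for some non-terminal N (the right-hand side begins with the left-hand side itself).

X → D + T: starts with D
D → S x: starts with S
S → ε: starts with ε
T → + D S: starts with '+'
D → T X T: starts with T
X → x D: starts with x

No direct left recursion found.

Answer: No direct left recursion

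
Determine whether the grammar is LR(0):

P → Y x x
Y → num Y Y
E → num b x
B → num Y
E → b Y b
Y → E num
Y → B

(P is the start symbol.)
Augment with P' → P and build the canonical LR(0) collection (I0 = CLOSURE({[P' → . P]}), then GOTO on every symbol after a dot until no new states appear). It has 16 states:
  I0: { [B → . num Y], [E → . b Y b], [E → . num b x], [P → . Y x x], [P' → . P], [Y → . B], [Y → . E num], [Y → . num Y Y] }  — shift
  I1: { [Y → B .] }  — reduce
  I2: { [Y → E . num] }  — shift
  I3: { [P' → P .] }  — accept
  I4: { [P → Y . x x] }  — shift
  I5: { [B → . num Y], [E → . b Y b], [E → . num b x], [E → b . Y b], [Y → . B], [Y → . E num], [Y → . num Y Y] }  — shift
  I6: { [B → . num Y], [B → num . Y], [E → . b Y b], [E → . num b x], [E → num . b x], [Y → . B], [Y → . E num], [Y → . num Y Y], [Y → num . Y Y] }  — shift
  I7: { [B → . num Y], [B → num Y .], [E → . b Y b], [E → . num b x], [Y → . B], [Y → . E num], [Y → . num Y Y], [Y → num Y . Y] }  — shift, reduce
  I8: { [B → . num Y], [E → . b Y b], [E → . num b x], [E → b . Y b], [E → num b . x], [Y → . B], [Y → . E num], [Y → . num Y Y] }  — shift
  I9: { [E → b Y . b] }  — shift
  I10: { [E → num b x .] }  — reduce
  I11: { [E → b Y b .] }  — reduce
  I12: { [Y → num Y Y .] }  — reduce
  I13: { [P → Y x . x] }  — shift
  I14: { [P → Y x x .] }  — reduce
  I15: { [Y → E num .] }  — reduce

Conflict in state I7:
  Shift-reduce conflict between [B → num Y .] and [B → . num Y]
So the grammar is NOT LR(0).

Answer: No. Shift-reduce conflict between [B → num Y .] and [B → . num Y]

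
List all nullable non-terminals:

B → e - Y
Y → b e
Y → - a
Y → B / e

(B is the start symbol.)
A non-terminal is nullable if it can derive ε (the empty string): either it has an ε-production, or it has a production whose right-hand side consists entirely of nullable non-terminals.

There are no ε-productions, so no non-terminal can derive ε.
No non-terminals are nullable.

Answer: None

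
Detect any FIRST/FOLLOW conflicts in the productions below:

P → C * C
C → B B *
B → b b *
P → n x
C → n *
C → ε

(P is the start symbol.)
No FIRST/FOLLOW conflicts.

Nullable non-terminals: C.
FIRST sets used below: FIRST(B) = { 'b' }

C: nullable alternative(s) C → ε; FOLLOW(C) = { $, '*' }
  C → B B *: FIRST \ {ε} = { 'b' } — disjoint from FOLLOW(C)
  C → n *: FIRST \ {ε} = { 'n' } — disjoint from FOLLOW(C)
  C → ε: FIRST \ {ε} = { } — this is the only nullable alternative, skip

B, P have no nullable alternative, so no FIRST/FOLLOW check is needed there.

No FIRST/FOLLOW conflicts found.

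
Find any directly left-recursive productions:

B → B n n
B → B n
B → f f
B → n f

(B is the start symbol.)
Direct left recursion occurs when N → N α for some non-terminal N (the right-hand side begins with the left-hand side itself).

B → B n n: LEFT RECURSIVE (starts with B)
B → B n: LEFT RECURSIVE (starts with B)
B → f f: starts with f
B → n f: starts with n

The grammar has direct left recursion on: B.

Answer: Yes, B is left-recursive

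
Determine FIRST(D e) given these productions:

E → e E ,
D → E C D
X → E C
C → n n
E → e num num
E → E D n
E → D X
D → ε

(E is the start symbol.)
{ 'e' }

FIRST sets of the non-terminals involved (from the grammar, by fixed-point iteration):
  FIRST(D) = { 'e', ε }

To compute FIRST(D e), process the symbols left to right:
Symbol D is a non-terminal. Add FIRST(D) \ {ε} = { 'e' }
D is nullable (ε ∈ FIRST(D)), continue to the next symbol.
Symbol e is a terminal. Add 'e' and stop.
FIRST(D e) = { 'e' }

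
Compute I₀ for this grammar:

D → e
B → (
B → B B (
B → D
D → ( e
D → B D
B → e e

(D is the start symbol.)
{ [B → . (], [B → . B B (], [B → . D], [B → . e e], [D → . ( e], [D → . B D], [D → . e], [D' → . D] }

First, augment the grammar with D' → D
I₀ = CLOSURE({ [D' → . D] }):
  [D' → . D] has the dot before D: add [D → . e], [D → . ( e], [D → . B D]
  [D → . B D] has the dot before B: add [B → . (], [B → . B B (], [B → . D], [B → . e e]
No further items can be added.

I₀ = { [B → . (], [B → . B B (], [B → . D], [B → . e e], [D → . ( e], [D → . B D], [D → . e], [D' → . D] }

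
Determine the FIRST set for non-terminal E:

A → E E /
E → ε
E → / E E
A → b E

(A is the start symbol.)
From E → ε:
  - ε-production, so ε ∈ FIRST(E)
From E → / E E:
  - '/' is a terminal: add '/' and stop

Collecting: FIRST(E) = { '/', ε }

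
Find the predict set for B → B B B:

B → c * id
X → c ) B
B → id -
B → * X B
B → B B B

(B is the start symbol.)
PREDICT(B → B B B) = (FIRST(RHS) \ {ε}) ∪ (FOLLOW(B) if ε ∈ FIRST(RHS), i.e. RHS ⇒* ε)
FIRST(B) = { '*', 'c', 'id' }
FIRST(B B B) = { '*', 'c', 'id' }
ε ∉ FIRST(B B B), so FOLLOW(B) is not added.
PREDICT(B → B B B) = { '*', 'c', 'id' }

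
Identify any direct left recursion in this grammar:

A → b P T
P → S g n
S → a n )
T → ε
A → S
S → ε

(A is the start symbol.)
No direct left recursion

A → b P T: starts with b
P → S g n: starts with S
S → a n ): starts with a
T → ε: starts with ε
A → S: starts with S
S → ε: starts with ε

No direct left recursion found.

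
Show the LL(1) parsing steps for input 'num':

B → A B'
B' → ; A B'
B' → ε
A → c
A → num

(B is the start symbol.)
Stack is shown with the top on the left.

Stack     Input  Action
-----------------------
B $       num $  output B → A B'
A B' $    num $  output A → num
num B' $  num $  match 'num'
B' $      $      output B' → ε
$         $      accept

The string is accepted.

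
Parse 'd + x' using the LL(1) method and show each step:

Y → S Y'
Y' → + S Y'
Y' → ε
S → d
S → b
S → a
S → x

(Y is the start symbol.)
LL(1) parsing maintains a stack (initially the start symbol over $) and the input. At each step: if the stack top is a terminal, match it against the current input token; if it is a non-terminal N, replace it with the RHS of M[N, lookahead] (the unique production whose predict set contains the lookahead).

Stack is shown with the top on the left.

Stack     Input    Action
-------------------------
Y $       d + x $  output Y → S Y'
S Y' $    d + x $  output S → d
d Y' $    d + x $  match 'd'
Y' $      + x $    output Y' → + S Y'
+ S Y' $  + x $    match '+'
S Y' $    x $      output S → x
x Y' $    x $      match 'x'
Y' $      $        output Y' → ε
$         $        accept

The string is accepted.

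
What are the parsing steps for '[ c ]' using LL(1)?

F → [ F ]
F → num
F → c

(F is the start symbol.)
LL(1) parsing maintains a stack (initially the start symbol over $) and the input. At each step: if the stack top is a terminal, match it against the current input token; if it is a non-terminal N, replace it with the RHS of M[N, lookahead] (the unique production whose predict set contains the lookahead).

Stack is shown with the top on the left.

Stack    Input    Action
------------------------
F $      [ c ] $  output F → [ F ]
[ F ] $  [ c ] $  match '['
F ] $    c ] $    output F → c
c ] $    c ] $    match 'c'
] $      ] $      match ']'
$        $        accept

The string is accepted.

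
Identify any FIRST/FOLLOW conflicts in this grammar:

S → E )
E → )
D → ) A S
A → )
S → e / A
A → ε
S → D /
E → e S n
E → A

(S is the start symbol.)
Yes. E → ')' with FOLLOW(E) on { ')' }; A → ')' with FOLLOW(A) on { ')' }

Nullable non-terminals: A, E.
FIRST sets used below: FIRST(A) = { ')', ε }

A: nullable alternative(s) A → ε; FOLLOW(A) = { $, ')', '/', 'e', 'n' }
  A → ): FIRST \ {ε} = { ')' } — overlaps FOLLOW(A) on { ')' }: CONFLICT
  A → ε: FIRST \ {ε} = { } — this is the only nullable alternative, skip

E: nullable alternative(s) E → A; FOLLOW(E) = { ')' }
  E → ): FIRST \ {ε} = { ')' } — overlaps FOLLOW(E) on { ')' }: CONFLICT
  E → e S n: FIRST \ {ε} = { 'e' } — disjoint from FOLLOW(E)
  E → A: FIRST \ {ε} = { ')' } — this is the only nullable alternative, skip

D, S have no nullable alternative, so no FIRST/FOLLOW check is needed there.

So the grammar has 2 FIRST/FOLLOW conflicts (marked CONFLICT above).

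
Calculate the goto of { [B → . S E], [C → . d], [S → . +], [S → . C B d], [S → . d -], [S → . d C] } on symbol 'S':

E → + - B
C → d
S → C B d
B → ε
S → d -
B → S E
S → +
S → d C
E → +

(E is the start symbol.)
GOTO(I, 'S') = CLOSURE({ [A → αX.β] : [A → α.Xβ] ∈ I, X = 'S' })

Items with dot before 'S', with the dot advanced:
  [B → . S E] → [B → S . E]
Closure of the advanced items:
  [B → S . E] has the dot before E: add [E → . + - B], [E → . +]

GOTO = { [B → S . E], [E → . + - B], [E → . +] }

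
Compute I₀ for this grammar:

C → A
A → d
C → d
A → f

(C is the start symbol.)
First, augment the grammar with C' → C
I₀ = CLOSURE({ [C' → . C] }):
  [C' → . C] has the dot before C: add [C → . A], [C → . d]
  [C → . A] has the dot before A: add [A → . d], [A → . f]
No further items can be added.

I₀ = { [A → . d], [A → . f], [C → . A], [C → . d], [C' → . C] }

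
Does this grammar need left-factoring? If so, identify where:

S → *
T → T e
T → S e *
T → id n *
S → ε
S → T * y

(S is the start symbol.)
Left-factoring is needed when two productions for the same non-terminal
share a common prefix on the right-hand side.

Productions for S:
  S → *
  S → ε
  S → T * y
Productions for T:
  T → T e
  T → S e *
  T → id n *

No common prefixes found.

Answer: No, left-factoring is not needed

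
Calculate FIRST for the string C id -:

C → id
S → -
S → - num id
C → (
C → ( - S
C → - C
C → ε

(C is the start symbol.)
FIRST sets of the non-terminals involved (from the grammar, by fixed-point iteration):
  FIRST(C) = { '(', '-', 'id', ε }

To compute FIRST(C id -), process the symbols left to right:
Symbol C is a non-terminal. Add FIRST(C) \ {ε} = { '(', '-', 'id' }
C is nullable (ε ∈ FIRST(C)), continue to the next symbol.
Symbol id is a terminal. Add 'id' and stop.
FIRST(C id -) = { '(', '-', 'id' }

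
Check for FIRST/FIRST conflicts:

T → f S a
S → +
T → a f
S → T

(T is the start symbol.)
FIRST sets of the non-terminals at (or reachable through a nullable prefix from) the front of some alternative:
  FIRST(T) = { 'a', 'f' }

Productions for T:
  T → f S a: FIRST = { 'f' }
  T → a f: FIRST = { 'a' }
Productions for S:
  S → +: FIRST = { '+' }
  S → T: FIRST = { 'a', 'f' }

All alternatives of each non-terminal have pairwise disjoint FIRST sets.

Answer: No FIRST/FIRST conflicts.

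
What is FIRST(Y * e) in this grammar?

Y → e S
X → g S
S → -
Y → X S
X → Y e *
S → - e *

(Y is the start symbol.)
FIRST sets of the non-terminals involved (from the grammar, by fixed-point iteration):
  FIRST(Y) = { 'e', 'g' }

To compute FIRST(Y * e), process the symbols left to right:
Symbol Y is a non-terminal. Add FIRST(Y) \ {ε} = { 'e', 'g' }
Y is not nullable (ε ∉ FIRST(Y)), so stop here.
FIRST(Y * e) = { 'e', 'g' }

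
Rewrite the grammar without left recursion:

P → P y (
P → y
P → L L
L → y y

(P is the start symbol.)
P is directly left-recursive. The standard transformation for
  A → A α₁ | ... | A α_m | β₁ | ... | β_n
is
  A  → β₁ A' | ... | β_n A'
  A' → α₁ A' | ... | α_m A' | ε

P → y becomes P → y P'
P → L L becomes P → L L P'
P → P y ( becomes P' → y ( P'
Add P' → ε

Productions for other non-terminals are unchanged:
  L → y y

Resulting grammar:
P → y P'
P → L L P'
P' → y ( P'
P' → ε
L → y y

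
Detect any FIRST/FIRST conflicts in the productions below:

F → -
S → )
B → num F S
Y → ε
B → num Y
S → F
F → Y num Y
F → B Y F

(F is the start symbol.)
Yes. F → Y num Y / F → B Y F on { 'num' }; B → num F S / B → num Y on { 'num' }

A FIRST/FIRST conflict occurs when two productions N → α and N → β for the same non-terminal have FIRST(α) ∩ FIRST(β) ≠ ∅ (with ε ∈ FIRST of a nullable right-hand side, so two nullable alternatives also conflict).

FIRST sets of the non-terminals at (or reachable through a nullable prefix from) the front of some alternative:
  FIRST(Y) = { ε }
  FIRST(B) = { 'num' }
  FIRST(F) = { '-', 'num' }

Productions for F:
  F → -: FIRST = { '-' }
  F → Y num Y: FIRST = { 'num' }
  F → B Y F: FIRST = { 'num' }
Productions for S:
  S → ): FIRST = { ')' }
  S → F: FIRST = { '-', 'num' }
Productions for B:
  B → num F S: FIRST = { 'num' }
  B → num Y: FIRST = { 'num' }
Y has only one production, so no FIRST/FIRST conflict is possible there.

Conflict for F: F → Y num Y and F → B Y F
  Overlap: { 'num' }
Conflict for B: B → num F S and B → num Y
  Overlap: { 'num' }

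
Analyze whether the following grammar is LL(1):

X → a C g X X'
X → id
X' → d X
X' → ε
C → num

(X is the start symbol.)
No. Predict set conflict for X': { 'd' }

Relevant sets:
  FOLLOW(X') = { $, 'd' }

For X:
  PREDICT(X → a C g X X') = { 'a' }
  PREDICT(X → id) = { 'id' }
For X':
  PREDICT(X' → d X) = { 'd' }
  PREDICT(X' → ε) = { $, 'd' }
C has a single production, so nothing to check there.

Conflict found: Predict set conflict for X': { 'd' }
The grammar is NOT LL(1).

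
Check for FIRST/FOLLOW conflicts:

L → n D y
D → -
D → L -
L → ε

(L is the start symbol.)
Nullable non-terminals: L.

L: nullable alternative(s) L → ε; FOLLOW(L) = { $, '-' }
  L → n D y: FIRST \ {ε} = { 'n' } — disjoint from FOLLOW(L)
  L → ε: FIRST \ {ε} = { } — this is the only nullable alternative, skip

D has no nullable alternative, so no FIRST/FOLLOW check is needed there.

No FIRST/FOLLOW conflicts found.

Answer: No FIRST/FOLLOW conflicts.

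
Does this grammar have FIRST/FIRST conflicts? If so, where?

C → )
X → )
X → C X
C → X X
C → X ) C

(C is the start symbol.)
A FIRST/FIRST conflict occurs when two productions N → α and N → β for the same non-terminal have FIRST(α) ∩ FIRST(β) ≠ ∅ (with ε ∈ FIRST of a nullable right-hand side, so two nullable alternatives also conflict).

FIRST sets of the non-terminals at (or reachable through a nullable prefix from) the front of some alternative:
  FIRST(X) = { ')' }
  FIRST(C) = { ')' }

Productions for C:
  C → ): FIRST = { ')' }
  C → X X: FIRST = { ')' }
  C → X ) C: FIRST = { ')' }
Productions for X:
  X → ): FIRST = { ')' }
  X → C X: FIRST = { ')' }

Conflict for C: C → ) and C → X X
  Overlap: { ')' }
Conflict for C: C → ) and C → X ) C
  Overlap: { ')' }
Conflict for C: C → X X and C → X ) C
  Overlap: { ')' }
Conflict for X: X → ) and X → C X
  Overlap: { ')' }

Answer: Yes. C → ')' / C → X X on { ')' }; C → ')' / C → X ')' C on { ')' }; C → X X / C → X ')' C on { ')' }; X → ')' / X → C X on { ')' }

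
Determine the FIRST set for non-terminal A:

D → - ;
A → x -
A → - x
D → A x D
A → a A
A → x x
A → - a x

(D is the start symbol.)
To compute FIRST(A), examine every production with A on the left-hand side, reading each right-hand side left to right until a non-nullable symbol is reached.

From A → x -:
  - x is a terminal: add 'x' and stop
From A → - x:
  - '-' is a terminal: add '-' and stop
From A → a A:
  - a is a terminal: add 'a' and stop
From A → x x:
  - x is a terminal: add 'x' and stop
From A → - a x:
  - '-' is a terminal: add '-' and stop

Collecting: FIRST(A) = { '-', 'a', 'x' }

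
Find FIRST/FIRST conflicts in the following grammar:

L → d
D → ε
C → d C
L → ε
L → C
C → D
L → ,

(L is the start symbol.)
FIRST sets of the non-terminals at (or reachable through a nullable prefix from) the front of some alternative:
  FIRST(C) = { 'd', ε }
  FIRST(D) = { ε }

Productions for L:
  L → d: FIRST = { 'd' }
  L → ε: FIRST = { ε }
  L → C: FIRST = { 'd', ε }
  L → ,: FIRST = { ',' }
Productions for C:
  C → d C: FIRST = { 'd' }
  C → D: FIRST = { ε }
D has only one production, so no FIRST/FIRST conflict is possible there.

Conflict for L: L → d and L → C
  Overlap: { 'd' }
Conflict for L: L → ε and L → C
  Overlap: { ε }

Answer: Yes. L → d / L → C on { 'd' }; L → ε / L → C on { ε }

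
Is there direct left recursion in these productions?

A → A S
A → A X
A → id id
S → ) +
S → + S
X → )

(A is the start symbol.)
Yes, A is left-recursive

A → A S: LEFT RECURSIVE (starts with A)
A → A X: LEFT RECURSIVE (starts with A)
A → id id: starts with id
S → ) +: starts with ')'
S → + S: starts with '+'
X → ): starts with ')'

The grammar has direct left recursion on: A.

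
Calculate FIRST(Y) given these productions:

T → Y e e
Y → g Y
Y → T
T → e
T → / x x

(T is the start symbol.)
To compute FIRST(Y), examine every production with Y on the left-hand side, reading each right-hand side left to right until a non-nullable symbol is reached.

FIRST sets of the other non-terminals involved (by the same procedure, iterated to a fixed point):
  FIRST(T) = { '/', 'e', 'g' }

From Y → g Y:
  - g is a terminal: add 'g' and stop
From Y → T:
  - T is a non-terminal: add FIRST(T) \ {ε} = { '/', 'e', 'g' }
    T is not nullable, so stop

Collecting: FIRST(Y) = { '/', 'e', 'g' }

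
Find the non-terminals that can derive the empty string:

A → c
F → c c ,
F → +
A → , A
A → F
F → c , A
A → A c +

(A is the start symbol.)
None

There are no ε-productions, so no non-terminal can derive ε.
No non-terminals are nullable.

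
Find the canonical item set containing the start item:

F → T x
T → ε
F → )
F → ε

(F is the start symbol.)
{ [F → . )], [F → . T x], [F → .], [F' → . F], [T → .] }

First, augment the grammar with F' → F
I₀ = CLOSURE({ [F' → . F] }):
  [F' → . F] has the dot before F: add [F → . T x], [F → . )], [F → .]
  [F → . T x] has the dot before T: add [T → .]
No further items can be added.

I₀ = { [F → . )], [F → . T x], [F → .], [F' → . F], [T → .] }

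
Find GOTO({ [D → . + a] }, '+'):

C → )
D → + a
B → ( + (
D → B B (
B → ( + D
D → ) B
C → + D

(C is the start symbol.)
{ [D → + . a] }

GOTO(I, '+') = CLOSURE({ [A → αX.β] : [A → α.Xβ] ∈ I, X = '+' })

Items with dot before '+', with the dot advanced:
  [D → . + a] → [D → + . a]
Closure adds nothing (no advanced item has the dot before a non-terminal).

GOTO = { [D → + . a] }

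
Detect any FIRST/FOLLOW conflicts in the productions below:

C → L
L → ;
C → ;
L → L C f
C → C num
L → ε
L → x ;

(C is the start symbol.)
Yes. C → C num with FOLLOW(C) on { 'f', 'num' }; L → ';' with FOLLOW(L) on { ';' }; L → L C f with FOLLOW(L) on { ';', 'f', 'num', 'x' }; L → x ';' with FOLLOW(L) on { 'x' }

A FIRST/FOLLOW conflict occurs when a non-terminal N has a nullable alternative N → β (β ⇒* ε) and another alternative N → α with FIRST(α) ∩ FOLLOW(N) ≠ ∅: on such a lookahead the parser cannot decide between expanding α and letting N vanish via β.

Nullable non-terminals: C, L.
FIRST sets used below: FIRST(L) = { ';', 'f', 'num', 'x', ε }, FIRST(C) = { ';', 'f', 'num', 'x', ε }

C: nullable alternative(s) C → L; FOLLOW(C) = { $, 'f', 'num' }
  C → L: FIRST \ {ε} = { ';', 'f', 'num', 'x' } — this is the only nullable alternative, skip
  C → ;: FIRST \ {ε} = { ';' } — disjoint from FOLLOW(C)
  C → C num: FIRST \ {ε} = { ';', 'f', 'num', 'x' } — overlaps FOLLOW(C) on { 'f', 'num' }: CONFLICT

L: nullable alternative(s) L → ε; FOLLOW(L) = { $, ';', 'f', 'num', 'x' }
  L → ;: FIRST \ {ε} = { ';' } — overlaps FOLLOW(L) on { ';' }: CONFLICT
  L → L C f: FIRST \ {ε} = { ';', 'f', 'num', 'x' } — overlaps FOLLOW(L) on { ';', 'f', 'num', 'x' }: CONFLICT
  L → ε: FIRST \ {ε} = { } — this is the only nullable alternative, skip
  L → x ;: FIRST \ {ε} = { 'x' } — overlaps FOLLOW(L) on { 'x' }: CONFLICT

So the grammar has 4 FIRST/FOLLOW conflicts (marked CONFLICT above).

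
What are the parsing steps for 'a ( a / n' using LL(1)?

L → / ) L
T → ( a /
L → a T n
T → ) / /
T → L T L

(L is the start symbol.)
Stack is shown with the top on the left.

Stack      Input        Action
------------------------------
L $        a ( a / n $  output L → a T n
a T n $    a ( a / n $  match 'a'
T n $      ( a / n $    output T → ( a /
( a / n $  ( a / n $    match '('
a / n $    a / n $      match 'a'
/ n $      / n $        match '/'
n $        n $          match 'n'
$          $            accept

The string is accepted.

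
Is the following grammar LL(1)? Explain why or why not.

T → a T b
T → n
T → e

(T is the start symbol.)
Yes, the grammar is LL(1).

For T:
  PREDICT(T → a T b) = { 'a' }
  PREDICT(T → n) = { 'n' }
  PREDICT(T → e) = { 'e' }

All predict sets are disjoint. The grammar IS LL(1).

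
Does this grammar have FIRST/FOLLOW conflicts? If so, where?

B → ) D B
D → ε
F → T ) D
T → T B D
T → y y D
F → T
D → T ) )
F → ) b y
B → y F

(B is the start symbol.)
Nullable non-terminals: D.
FIRST sets used below: FIRST(T) = { 'y' }

D: nullable alternative(s) D → ε; FOLLOW(D) = { $, ')', 'y' }
  D → ε: FIRST \ {ε} = { } — this is the only nullable alternative, skip
  D → T ) ): FIRST \ {ε} = { 'y' } — overlaps FOLLOW(D) on { 'y' }: CONFLICT

B, F, T have no nullable alternative, so no FIRST/FOLLOW check is needed there.

So the grammar has 1 FIRST/FOLLOW conflict (marked CONFLICT above).

Answer: Yes. D → T ')' ')' with FOLLOW(D) on { 'y' }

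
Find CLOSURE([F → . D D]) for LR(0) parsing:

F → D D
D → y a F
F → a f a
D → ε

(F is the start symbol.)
{ [D → . y a F], [D → .], [F → . D D] }

To compute CLOSURE, for each item [A → α.Bβ] where B is a non-terminal, add [B → .γ] for all productions B → γ; repeat for the newly added items until nothing changes.

Start with: [F → . D D]
  [F → . D D] has the dot before D: add [D → . y a F], [D → .]
No further items can be added.

CLOSURE = { [D → . y a F], [D → .], [F → . D D] }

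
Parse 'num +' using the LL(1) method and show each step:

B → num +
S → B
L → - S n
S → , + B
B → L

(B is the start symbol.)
Stack is shown with the top on the left.

Stack    Input    Action
------------------------
B $      num + $  output B → num +
num + $  num + $  match 'num'
+ $      + $      match '+'
$        $        accept

The string is accepted.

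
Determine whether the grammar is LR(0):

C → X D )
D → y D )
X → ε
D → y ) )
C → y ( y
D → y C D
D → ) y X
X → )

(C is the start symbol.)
Augment with C' → C and build the canonical LR(0) collection (I0 = CLOSURE({[C' → . C]}), then GOTO on every symbol after a dot until no new states appear). It has 20 states:
  I0: { [C → . X D )], [C → . y ( y], [C' → . C], [X → . )], [X → .] }  — shift, reduce
  I1: { [X → ) .] }  — reduce
  I2: { [C' → C .] }  — accept
  I3: { [C → X . D )], [D → . ) y X], [D → . y ) )], [D → . y C D], [D → . y D )] }  — shift
  I4: { [C → y . ( y] }  — shift
  I5: { [C → y ( . y] }  — shift
  I6: { [C → y ( y .] }  — reduce
  I7: { [D → ) . y X] }  — shift
  I8: { [C → X D . )] }  — shift
  I9: { [C → . X D )], [C → . y ( y], [D → . ) y X], [D → . y ) )], [D → . y C D], [D → . y D )], [D → y . ) )], [D → y . C D], [D → y . D )], [X → . )], [X → .] }  — shift, reduce
  I10: { [D → ) . y X], [D → y ) . )], [X → ) .] }  — shift, reduce
  I11: { [D → . ) y X], [D → . y ) )], [D → . y C D], [D → . y D )], [D → y C . D] }  — shift
  I12: { [D → y D . )] }  — shift
  I13: { [C → . X D )], [C → . y ( y], [C → y . ( y], [D → . ) y X], [D → . y ) )], [D → . y C D], [D → . y D )], [D → y . ) )], [D → y . C D], [D → y . D )], [X → . )], [X → .] }  — shift, reduce
  I14: { [D → y D ) .] }  — reduce
  I15: { [D → y C D .] }  — reduce
  I16: { [D → y ) ) .] }  — reduce
  I17: { [D → ) y . X], [X → . )], [X → .] }  — shift, reduce
  I18: { [D → ) y X .] }  — reduce
  I19: { [C → X D ) .] }  — reduce

Conflict in state I0:
  Shift-reduce conflict between [X → .] and [C → . y ( y]
So the grammar is NOT LR(0).

Answer: No. Shift-reduce conflict between [X → .] and [C → . y ( y]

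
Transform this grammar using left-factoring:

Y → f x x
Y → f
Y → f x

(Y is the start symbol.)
Left-factoring transforms A → αβ₁ | αβ₂ into A → αA' and A' → β₁ | β₂
(α is the longest common prefix among the alternatives). Repeat until
no nonterminal has two alternatives with a common prefix.

Round 1: Y has alternatives sharing prefix 'f'. Introduce Y': Y → f Y'
  Add: Y' → x x
  Add: Y' → ε
  Add: Y' → x

Round 2: Y' has alternatives sharing prefix 'x'. Introduce Y'': Y' → x Y''
  Add: Y'' → x
  Add: Y'' → ε

No remaining common prefixes — done.

Resulting grammar:
Y → f Y'
Y' → x Y''
Y'' → x
Y'' → ε
Y' → ε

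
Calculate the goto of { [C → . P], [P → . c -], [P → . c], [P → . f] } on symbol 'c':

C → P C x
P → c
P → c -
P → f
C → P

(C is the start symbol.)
{ [P → c . -], [P → c .] }

GOTO(I, 'c') = CLOSURE({ [A → αX.β] : [A → α.Xβ] ∈ I, X = 'c' })

Items with dot before 'c', with the dot advanced:
  [P → . c] → [P → c .]
  [P → . c -] → [P → c . -]
Closure adds nothing (no advanced item has the dot before a non-terminal).

GOTO = { [P → c . -], [P → c .] }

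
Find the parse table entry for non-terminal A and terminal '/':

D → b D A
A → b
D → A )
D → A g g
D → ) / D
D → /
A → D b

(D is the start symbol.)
To find M[A, '/'], we find productions for A where '/' is in the predict set (PREDICT(N → α) = (FIRST(α) \ {ε}) ∪ (FOLLOW(N) if α ⇒* ε)).

Relevant sets:
  FIRST(D) = { ')', '/', 'b' }

A → b: PREDICT = { 'b' }
A → D b: PREDICT = { ')', '/', 'b' }
  '/' is in predict set, so this production goes in M[A, '/']

M[A, '/'] = A → D b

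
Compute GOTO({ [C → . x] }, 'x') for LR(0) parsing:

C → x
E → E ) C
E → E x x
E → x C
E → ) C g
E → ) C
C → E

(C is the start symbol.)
GOTO(I, 'x') = CLOSURE({ [A → αX.β] : [A → α.Xβ] ∈ I, X = 'x' })

Items with dot before 'x', with the dot advanced:
  [C → . x] → [C → x .]
Closure adds nothing (no advanced item has the dot before a non-terminal).

GOTO = { [C → x .] }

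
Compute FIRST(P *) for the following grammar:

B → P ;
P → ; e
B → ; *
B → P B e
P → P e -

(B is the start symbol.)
FIRST sets of the non-terminals involved (from the grammar, by fixed-point iteration):
  FIRST(P) = { ';' }

To compute FIRST(P *), process the symbols left to right:
Symbol P is a non-terminal. Add FIRST(P) \ {ε} = { ';' }
P is not nullable (ε ∉ FIRST(P)), so stop here.
FIRST(P *) = { ';' }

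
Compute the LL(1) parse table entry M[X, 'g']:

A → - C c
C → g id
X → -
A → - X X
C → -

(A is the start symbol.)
To find M[X, 'g'], we find productions for X where 'g' is in the predict set (PREDICT(N → α) = (FIRST(α) \ {ε}) ∪ (FOLLOW(N) if α ⇒* ε)).

X → -: PREDICT = { '-' }

M[X, 'g'] is empty (no production applies)

Answer: Empty (error entry)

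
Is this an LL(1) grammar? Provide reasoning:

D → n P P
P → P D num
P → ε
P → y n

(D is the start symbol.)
A grammar is LL(1) if for each non-terminal N with multiple productions, the predict sets of those productions are pairwise disjoint, where PREDICT(N → α) = (FIRST(α) \ {ε}) ∪ (FOLLOW(N) if α ⇒* ε).

Relevant sets:
  FIRST(P) = { 'n', 'y', ε }
  FIRST(D) = { 'n' }
  FOLLOW(P) = { $, 'n', 'num', 'y' }

For P:
  PREDICT(P → P D num) = { 'n', 'y' }
  PREDICT(P → ε) = { $, 'n', 'num', 'y' }
  PREDICT(P → y n) = { 'y' }
D has a single production, so nothing to check there.

Conflict found: Predict set conflict for P: { 'n', 'y' }
The grammar is NOT LL(1).

Answer: No. Predict set conflict for P: { 'n', 'y' }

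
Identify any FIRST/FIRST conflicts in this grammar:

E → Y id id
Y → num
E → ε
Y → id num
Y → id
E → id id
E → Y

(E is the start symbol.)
Yes. E → Y id id / E → id id on { 'id' }; E → Y id id / E → Y on { 'id', 'num' }; E → id id / E → Y on { 'id' }; Y → id num / Y → id on { 'id' }

FIRST sets of the non-terminals at (or reachable through a nullable prefix from) the front of some alternative:
  FIRST(Y) = { 'id', 'num' }

Productions for E:
  E → Y id id: FIRST = { 'id', 'num' }
  E → ε: FIRST = { ε }
  E → id id: FIRST = { 'id' }
  E → Y: FIRST = { 'id', 'num' }
Productions for Y:
  Y → num: FIRST = { 'num' }
  Y → id num: FIRST = { 'id' }
  Y → id: FIRST = { 'id' }

Conflict for E: E → Y id id and E → id id
  Overlap: { 'id' }
Conflict for E: E → Y id id and E → Y
  Overlap: { 'id', 'num' }
Conflict for E: E → id id and E → Y
  Overlap: { 'id' }
Conflict for Y: Y → id num and Y → id
  Overlap: { 'id' }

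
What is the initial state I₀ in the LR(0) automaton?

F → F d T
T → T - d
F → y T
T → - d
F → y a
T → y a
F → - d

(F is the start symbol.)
First, augment the grammar with F' → F
I₀ = CLOSURE({ [F' → . F] }):
  [F' → . F] has the dot before F: add [F → . F d T], [F → . y T], [F → . y a], [F → . - d]
No further items can be added.

I₀ = { [F → . - d], [F → . F d T], [F → . y T], [F → . y a], [F' → . F] }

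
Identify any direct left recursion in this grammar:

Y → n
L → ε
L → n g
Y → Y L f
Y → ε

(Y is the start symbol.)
Yes, Y is left-recursive

Y → n: starts with n
L → ε: starts with ε
L → n g: starts with n
Y → Y L f: LEFT RECURSIVE (starts with Y)
Y → ε: starts with ε

The grammar has direct left recursion on: Y.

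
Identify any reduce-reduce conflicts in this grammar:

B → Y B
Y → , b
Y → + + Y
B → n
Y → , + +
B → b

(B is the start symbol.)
A reduce-reduce conflict occurs when an LR(0) state has two complete items [A → α .] and [B → β .] — both call for a reduction, and with no lookahead the parser cannot choose between them.

Augment with B' → B and build the canonical LR(0) collection (I0 = CLOSURE({[B' → . B]}), then GOTO on every symbol after a dot until no new states appear). It has 13 states:
  I0: { [B → . Y B], [B → . b], [B → . n], [B' → . B], [Y → . + + Y], [Y → . , + +], [Y → . , b] }  — shift
  I1: { [Y → + . + Y] }  — shift
  I2: { [Y → , . + +], [Y → , . b] }  — shift
  I3: { [B' → B .] }  — accept
  I4: { [B → . Y B], [B → . b], [B → . n], [B → Y . B], [Y → . + + Y], [Y → . , + +], [Y → . , b] }  — shift
  I5: { [B → b .] }  — reduce
  I6: { [B → n .] }  — reduce
  I7: { [B → Y B .] }  — reduce
  I8: { [Y → , + . +] }  — shift
  I9: { [Y → , b .] }  — reduce
  I10: { [Y → , + + .] }  — reduce
  I11: { [Y → + + . Y], [Y → . + + Y], [Y → . , + +], [Y → . , b] }  — shift
  I12: { [Y → + + Y .] }  — reduce

No state contains more than one complete item.

Answer: No reduce-reduce conflicts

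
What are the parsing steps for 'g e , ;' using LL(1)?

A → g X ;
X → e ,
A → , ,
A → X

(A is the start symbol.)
Stack is shown with the top on the left.

Stack    Input      Action
--------------------------
A $      g e , ; $  output A → g X ;
g X ; $  g e , ; $  match 'g'
X ; $    e , ; $    output X → e ,
e , ; $  e , ; $    match 'e'
, ; $    , ; $      match ','
; $      ; $        match ';'
$        $          accept

The string is accepted.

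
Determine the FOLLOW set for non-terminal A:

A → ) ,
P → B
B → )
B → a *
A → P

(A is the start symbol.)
{ $ }

A is the start symbol, so $ ∈ FOLLOW(A).
A does not occur on any right-hand side.

Taking the union: FOLLOW(A) = { $ }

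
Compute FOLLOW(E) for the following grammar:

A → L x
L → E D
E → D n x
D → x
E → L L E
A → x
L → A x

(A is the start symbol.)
To compute FOLLOW(E), find every occurrence of E on a right-hand side N → α E β: add FIRST(β) \ {ε}, and if β is empty or nullable also add FOLLOW(N). Iterate to a fixed point.

In L → E D: E is followed by D, add FIRST(D) \ {ε} = { 'x' }
In E → L L E: E is at the end; this adds FOLLOW(E) to itself — nothing new

Taking the union: FOLLOW(E) = { 'x' }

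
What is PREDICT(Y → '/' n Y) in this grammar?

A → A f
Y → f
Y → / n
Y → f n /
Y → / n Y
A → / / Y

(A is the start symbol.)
PREDICT(Y → '/' n Y) = (FIRST(RHS) \ {ε}) ∪ (FOLLOW(Y) if ε ∈ FIRST(RHS), i.e. RHS ⇒* ε)
FIRST('/' n Y) = { '/' }
ε ∉ FIRST('/' n Y), so FOLLOW(Y) is not added.
PREDICT(Y → '/' n Y) = { '/' }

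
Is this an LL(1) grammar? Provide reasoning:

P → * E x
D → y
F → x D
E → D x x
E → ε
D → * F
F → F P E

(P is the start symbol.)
No. Predict set conflict for F: { 'x' }

A grammar is LL(1) if for each non-terminal N with multiple productions, the predict sets of those productions are pairwise disjoint, where PREDICT(N → α) = (FIRST(α) \ {ε}) ∪ (FOLLOW(N) if α ⇒* ε).

Relevant sets:
  FIRST(F) = { 'x' }
  FIRST(D) = { '*', 'y' }
  FOLLOW(E) = { '*', 'x' }

For D:
  PREDICT(D → y) = { 'y' }
  PREDICT(D → '*' F) = { '*' }
For F:
  PREDICT(F → x D) = { 'x' }
  PREDICT(F → F P E) = { 'x' }
For E:
  PREDICT(E → D x x) = { '*', 'y' }
  PREDICT(E → ε) = { '*', 'x' }
P has a single production, so nothing to check there.

Conflict found: Predict set conflict for F: { 'x' }
The grammar is NOT LL(1).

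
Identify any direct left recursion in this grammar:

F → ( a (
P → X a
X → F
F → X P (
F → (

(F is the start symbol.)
F → ( a (: starts with '('
P → X a: starts with X
X → F: starts with F
F → X P (: starts with X
F → (: starts with '('

No direct left recursion found.

Answer: No direct left recursion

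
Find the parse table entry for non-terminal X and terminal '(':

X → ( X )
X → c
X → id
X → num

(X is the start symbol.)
X → ( X )

To find M[X, '('], we find productions for X where '(' is in the predict set (PREDICT(N → α) = (FIRST(α) \ {ε}) ∪ (FOLLOW(N) if α ⇒* ε)).

X → ( X ): PREDICT = { '(' }
  '(' is in predict set, so this production goes in M[X, '(']
X → c: PREDICT = { 'c' }
X → id: PREDICT = { 'id' }
X → num: PREDICT = { 'num' }

M[X, '('] = X → ( X )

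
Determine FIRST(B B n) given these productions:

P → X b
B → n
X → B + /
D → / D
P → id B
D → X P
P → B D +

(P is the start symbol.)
FIRST sets of the non-terminals involved (from the grammar, by fixed-point iteration):
  FIRST(B) = { 'n' }

To compute FIRST(B B n), process the symbols left to right:
Symbol B is a non-terminal. Add FIRST(B) \ {ε} = { 'n' }
B is not nullable (ε ∉ FIRST(B)), so stop here.
FIRST(B B n) = { 'n' }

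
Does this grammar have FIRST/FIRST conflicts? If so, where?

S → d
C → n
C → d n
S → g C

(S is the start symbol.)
No FIRST/FIRST conflicts.

Productions for S:
  S → d: FIRST = { 'd' }
  S → g C: FIRST = { 'g' }
Productions for C:
  C → n: FIRST = { 'n' }
  C → d n: FIRST = { 'd' }

All alternatives of each non-terminal have pairwise disjoint FIRST sets.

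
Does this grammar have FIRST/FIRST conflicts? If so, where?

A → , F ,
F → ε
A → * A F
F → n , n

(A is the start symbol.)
No FIRST/FIRST conflicts.

A FIRST/FIRST conflict occurs when two productions N → α and N → β for the same non-terminal have FIRST(α) ∩ FIRST(β) ≠ ∅ (with ε ∈ FIRST of a nullable right-hand side, so two nullable alternatives also conflict).

Productions for A:
  A → , F ,: FIRST = { ',' }
  A → * A F: FIRST = { '*' }
Productions for F:
  F → ε: FIRST = { ε }
  F → n , n: FIRST = { 'n' }

All alternatives of each non-terminal have pairwise disjoint FIRST sets.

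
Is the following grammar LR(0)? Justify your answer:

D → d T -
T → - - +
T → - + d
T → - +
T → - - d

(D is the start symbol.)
No. Shift-reduce conflict between [T → - + .] and [T → - + . d]

A grammar is LR(0) if no state in the canonical LR(0) collection has:
  - both a shift item (dot before a terminal) and a complete item (shift-reduce conflict), or
  - two or more complete items (reduce-reduce conflict; the accept item [D' → D .] counts as a complete item here).

Augment with D' → D and build the canonical LR(0) collection (I0 = CLOSURE({[D' → . D]}), then GOTO on every symbol after a dot until no new states appear). It has 11 states:
  I0: { [D → . d T -], [D' → . D] }  — shift
  I1: { [D' → D .] }  — accept
  I2: { [D → d . T -], [T → . - + d], [T → . - +], [T → . - - +], [T → . - - d] }  — shift
  I3: { [T → - . + d], [T → - . +], [T → - . - +], [T → - . - d] }  — shift
  I4: { [D → d T . -] }  — shift
  I5: { [D → d T - .] }  — reduce
  I6: { [T → - + . d], [T → - + .] }  — shift, reduce
  I7: { [T → - - . +], [T → - - . d] }  — shift
  I8: { [T → - - + .] }  — reduce
  I9: { [T → - - d .] }  — reduce
  I10: { [T → - + d .] }  — reduce

Conflict in state I6:
  Shift-reduce conflict between [T → - + .] and [T → - + . d]
So the grammar is NOT LR(0).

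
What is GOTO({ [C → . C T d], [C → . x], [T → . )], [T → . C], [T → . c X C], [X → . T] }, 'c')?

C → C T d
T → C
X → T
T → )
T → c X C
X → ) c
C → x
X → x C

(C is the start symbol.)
{ [C → . C T d], [C → . x], [T → . )], [T → . C], [T → . c X C], [T → c . X C], [X → . ) c], [X → . T], [X → . x C] }

GOTO(I, 'c') = CLOSURE({ [A → αX.β] : [A → α.Xβ] ∈ I, X = 'c' })

Items with dot before 'c', with the dot advanced:
  [T → . c X C] → [T → c . X C]
Closure of the advanced items:
  [T → c . X C] has the dot before X: add [X → . T], [X → . ) c], [X → . x C]
  [X → . T] has the dot before T: add [T → . C], [T → . )], [T → . c X C]
  [T → . C] has the dot before C: add [C → . C T d], [C → . x]

GOTO = { [C → . C T d], [C → . x], [T → . )], [T → . C], [T → . c X C], [T → c . X C], [X → . ) c], [X → . T], [X → . x C] }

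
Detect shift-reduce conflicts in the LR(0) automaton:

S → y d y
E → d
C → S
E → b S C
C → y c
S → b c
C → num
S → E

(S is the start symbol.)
A shift-reduce conflict occurs when an LR(0) state has both:
  - a complete (reduce) item [A → α .] (dot at the end), and
  - a shift item [B → β . c γ] (dot before a terminal).

Augment with S' → S and build the canonical LR(0) collection (I0 = CLOSURE({[S' → . S]}), then GOTO on every symbol after a dot until no new states appear). It has 15 states:
  I0: { [E → . b S C], [E → . d], [S → . E], [S → . b c], [S → . y d y], [S' → . S] }  — shift
  I1: { [S → E .] }  — reduce
  I2: { [S' → S .] }  — accept
  I3: { [E → . b S C], [E → . d], [E → b . S C], [S → . E], [S → . b c], [S → . y d y], [S → b . c] }  — shift
  I4: { [E → d .] }  — reduce
  I5: { [S → y . d y] }  — shift
  I6: { [S → y d . y] }  — shift
  I7: { [S → y d y .] }  — reduce
  I8: { [C → . S], [C → . num], [C → . y c], [E → . b S C], [E → . d], [E → b S . C], [S → . E], [S → . b c], [S → . y d y] }  — shift
  I9: { [S → b c .] }  — reduce
  I10: { [E → b S C .] }  — reduce
  I11: { [C → S .] }  — reduce
  I12: { [C → num .] }  — reduce
  I13: { [C → y . c], [S → y . d y] }  — shift
  I14: { [C → y c .] }  — reduce

No state contains both a complete item and a shift item.

Answer: No shift-reduce conflicts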